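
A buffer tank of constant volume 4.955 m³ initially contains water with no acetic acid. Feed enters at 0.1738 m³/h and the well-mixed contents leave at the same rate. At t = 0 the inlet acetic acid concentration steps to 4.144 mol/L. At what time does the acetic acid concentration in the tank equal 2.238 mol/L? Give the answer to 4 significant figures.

Species balance: V dC/dt = Q(C_in − C) ⇒ τ = V/Q = 28.5098 h.
C(t) = C_in + (C₀ − C_in) e^(−t/τ). Set C = 2.238 and solve for t:
e^(−t/τ) = (C − C_in)/(C₀ − C_in) = (2.238 − 4.144)/(0 − 4.144) = 0.459942
t = −τ ln(…) = 28.5098 × 0.776655 = 22.1423 h.

22.14 h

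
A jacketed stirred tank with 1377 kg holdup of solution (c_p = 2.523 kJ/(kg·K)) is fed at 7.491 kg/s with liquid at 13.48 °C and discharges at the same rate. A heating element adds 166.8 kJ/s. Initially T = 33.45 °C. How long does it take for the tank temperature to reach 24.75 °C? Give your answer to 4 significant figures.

278.9 s

Heat balance on the well-mixed liquid: M c_p dT/dt = ṁ c_p (T_in − T) + 166.8.
τ = M/ṁ = 183.821 s; T_ss = T_in + Q̇/(ṁ c_p) = 22.3055 °C.
T(t) = T_ss + (T₀ − T_ss) e^(−t/τ). Set T = 24.75:
e^(−t/τ) = (24.75 − 22.3055)/(33.45 − 22.3055) = 0.219346
t = −183.821 · ln(0.219346) = 278.875 s.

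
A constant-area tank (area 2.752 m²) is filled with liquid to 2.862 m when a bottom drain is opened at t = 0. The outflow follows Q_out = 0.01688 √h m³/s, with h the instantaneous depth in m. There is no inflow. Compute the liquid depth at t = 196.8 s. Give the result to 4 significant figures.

With no inflow, A dh/dt = −0.01688 √h.
Separate and integrate: 2(√h − √h₀) = −(0.01688/A) t.
√h = √2.862 − 0.01688·196.8/(2·2.752) = 1.69174 − 0.603558 = 1.08819.
h = 1.08819² = 1.18415 m.

1.184 m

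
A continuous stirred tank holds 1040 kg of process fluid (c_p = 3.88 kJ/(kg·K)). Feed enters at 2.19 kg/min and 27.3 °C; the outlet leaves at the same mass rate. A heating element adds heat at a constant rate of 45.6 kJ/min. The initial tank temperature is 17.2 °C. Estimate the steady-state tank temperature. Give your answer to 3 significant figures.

32.7 °C

M c_p dT/dt = ṁ c_p (T_in − T) + Q̇.
At steady state dT/dt = 0 ⇒ T_ss = T_in + Q̇/(ṁ c_p) = 27.3 + 45.6/(2.19·3.88) = 32.666 °C.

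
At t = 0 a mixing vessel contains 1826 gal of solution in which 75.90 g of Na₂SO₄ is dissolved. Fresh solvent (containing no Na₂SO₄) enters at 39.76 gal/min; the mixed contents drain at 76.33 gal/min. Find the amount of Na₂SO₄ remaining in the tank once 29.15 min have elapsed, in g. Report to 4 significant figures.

12.18 g

Let m(t) be the amount of Na₂SO₄. Volume: V(t) = V₀ + (Q_in − Q_out) t = 1826 − 36.5700 t; V(29.15) = 759.985 gal.
Species balance (pure solvent in): dm/dt = −Q_out · m/V(t).
dm/m = −Q_out dt/(V₀ − 36.5700 t); integrating gives ln(m/m₀) = −(Q_out/(Q_in−Q_out)) ln(V/V₀).
m = m₀ (V₀/V)^(Q_out/(Q_in−Q_out)) = 75.90 × (1826/759.985)^(-2.08723) = 12.1798 g.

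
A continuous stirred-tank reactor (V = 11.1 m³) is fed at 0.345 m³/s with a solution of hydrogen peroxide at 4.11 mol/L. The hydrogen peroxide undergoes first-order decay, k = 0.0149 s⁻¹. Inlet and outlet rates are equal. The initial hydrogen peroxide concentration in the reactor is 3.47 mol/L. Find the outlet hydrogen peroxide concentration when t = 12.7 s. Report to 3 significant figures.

Accumulation = in − out − consumed: V dC/dt = Q C_in − Q C − k V C.
dC/dt = (Q/V) C_in − (Q/V + k) C; effective rate a = Q/V + k = 0.031081 + 0.0149 = 0.045981 s⁻¹.
C_ss = Q C_in/(Q + kV) = 2.7782 mol/L; C(t) = C_ss + (C₀ − C_ss) e^(−a t).
C(12.7) = 2.7782 + (0.69183)·e^(−0.045981·12.7) = 2.7782 + (0.69183)·0.55769 = 3.1640 mol/L.

3.16 mol/L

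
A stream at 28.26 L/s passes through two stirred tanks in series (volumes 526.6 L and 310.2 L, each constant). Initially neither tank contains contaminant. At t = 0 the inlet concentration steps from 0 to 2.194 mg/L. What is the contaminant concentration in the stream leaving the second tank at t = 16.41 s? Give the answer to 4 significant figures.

Each tank obeys Vᵢ dCᵢ/dt = Q(Cᵢ₋₁ − Cᵢ), so τᵢ = Vᵢ/Q.
τ₁ = 526.6/28.26 = 18.6341 s; τ₂ = 310.2/28.26 = 10.9766 s.
Solving the cascade with C₁(0)=C₂(0)=0 gives C₂(t) = C_in[1 − (τ₁ e^(−t/τ₁) − τ₂ e^(−t/τ₂))/(τ₁ − τ₂)].
At t = 16.41: e^(−t/τ₁) = 0.414516, e^(−t/τ₂) = 0.224250.
C₂ = 2.194·[1 − (18.6341·0.414516 − 10.9766·0.224250)/(7.65747)] = 2.194·0.312746 = 0.686164 mg/L.

0.6862 mg/L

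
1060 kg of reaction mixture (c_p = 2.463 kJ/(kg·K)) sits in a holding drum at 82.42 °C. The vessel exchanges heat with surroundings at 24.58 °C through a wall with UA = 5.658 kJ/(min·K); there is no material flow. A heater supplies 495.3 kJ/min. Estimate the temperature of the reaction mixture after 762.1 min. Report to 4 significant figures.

106.4 °C

M c_p dT/dt = −UA(T − T_amb) + Q̇.
dT/dt = (T_ss − T)/τ with T_ss = T_amb + Q̇/UA = 24.58 + 495.3/5.658 = 112.120 °C, τ = M c_p/UA = 1060·2.463/5.658 = 461.432 min.
T approaches T_ss exponentially: T(t) = T_ss + (T₀ − T_ss) e^(−t/τ).
T(762.1) = 112.120 + (-29.6998)·0.191743 = 106.425 °C.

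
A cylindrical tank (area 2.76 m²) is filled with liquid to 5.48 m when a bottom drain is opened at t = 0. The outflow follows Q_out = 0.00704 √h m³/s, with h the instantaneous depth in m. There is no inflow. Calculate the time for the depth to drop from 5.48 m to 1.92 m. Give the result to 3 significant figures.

A dh/dt = −Q_out = −0.00704 √h.
This is separable: 2 d(√h)/dt = −0.00704/A, so √h = √h₀ − (0.00704/(2A)) t.
t = 2A(√h₀ − √h)/0.00704 = 2·2.76·(√5.48 − √1.92)/0.00704
  = 5.5200 × (2.3409 − 1.3856) / 0.00704 = 749.04 s.

749 s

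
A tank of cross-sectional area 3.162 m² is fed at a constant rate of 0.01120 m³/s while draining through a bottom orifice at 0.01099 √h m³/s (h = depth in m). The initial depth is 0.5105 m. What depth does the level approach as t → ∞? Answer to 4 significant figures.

1.039 m

A dh/dt = Q_in − 0.01099 √h. Steady state requires inflow = outflow:
Q_in = 0.01099 √h_ss ⇒ √h_ss = 0.01120/0.01099 = 1.01911.
h_ss = 1.01911² = 1.03858 m. (Since h₀ = 0.5105 m < h_ss, the level will rise toward this value.)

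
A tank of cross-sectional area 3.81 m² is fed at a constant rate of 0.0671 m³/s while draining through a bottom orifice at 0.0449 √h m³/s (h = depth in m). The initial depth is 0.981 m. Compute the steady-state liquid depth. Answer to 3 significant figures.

2.23 m

A dh/dt = Q_in − 0.0449 √h. Steady state requires inflow = outflow:
Q_in = 0.0449 √h_ss ⇒ √h_ss = 0.0671/0.0449 = 1.4944.
h_ss = 1.4944² = 2.2333 m. (Since h₀ = 0.981 m < h_ss, the level will rise toward this value.)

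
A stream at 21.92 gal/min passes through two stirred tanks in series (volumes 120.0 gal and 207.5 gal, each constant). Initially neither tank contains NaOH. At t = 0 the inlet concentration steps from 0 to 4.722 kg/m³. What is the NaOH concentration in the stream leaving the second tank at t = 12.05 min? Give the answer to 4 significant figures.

Each tank obeys Vᵢ dCᵢ/dt = Q(Cᵢ₋₁ − Cᵢ), so τᵢ = Vᵢ/Q.
τ₁ = 120.0/21.92 = 5.47445 min; τ₂ = 207.5/21.92 = 9.46624 min.
Tank 1: C₁ = C_in(1 − e^(−t/τ₁)). Tank 2 (τ₁ ≠ τ₂): C₂ = C_in[1 − (τ₁ e^(−t/τ₁) − τ₂ e^(−t/τ₂))/(τ₁ − τ₂)].
At t = 12.05: e^(−t/τ₁) = 0.110678, e^(−t/τ₂) = 0.280006.
C₂ = 4.722·[1 − (5.47445·0.110678 − 9.46624·0.280006)/(-3.99179)] = 4.722·0.487772 = 2.30326 kg/m³.

2.303 kg/m³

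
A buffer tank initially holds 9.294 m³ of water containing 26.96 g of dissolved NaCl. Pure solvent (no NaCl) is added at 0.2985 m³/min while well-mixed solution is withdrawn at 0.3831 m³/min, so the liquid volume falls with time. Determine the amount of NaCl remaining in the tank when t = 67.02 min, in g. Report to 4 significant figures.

Let m(t) be the amount of NaCl. Volume: V(t) = V₀ + (Q_in − Q_out) t = 9.294 − 0.0846000 t; V(67.02) = 3.62411 m³.
Species balance (pure solvent in): dm/dt = −Q_out · m/V(t).
dm/m = −Q_out dt/(V₀ − 0.0846000 t); integrating gives ln(m/m₀) = −(Q_out/(Q_in−Q_out)) ln(V/V₀).
m = m₀ (V₀/V)^(Q_out/(Q_in−Q_out)) = 26.96 × (9.294/3.62411)^(-4.52837) = 0.378975 g.

0.3790 g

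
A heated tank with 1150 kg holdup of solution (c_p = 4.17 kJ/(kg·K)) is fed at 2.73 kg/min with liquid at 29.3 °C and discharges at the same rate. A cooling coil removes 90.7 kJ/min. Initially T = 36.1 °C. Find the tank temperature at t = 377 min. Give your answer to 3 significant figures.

27.4 °C

First-law balance (no shaft work): M c_p dT/dt = ṁ c_p (T_in − T) − 90.7.
Rearrange: dT/dt = (T_ss − T)/τ with τ = M/ṁ = 421.25 min and T_ss = T_in − Q̇/(ṁ c_p) = 21.333 °C.
Integrating: T(t) = T_ss + (T₀ − T_ss) e^(−t/τ).
T(377) = 21.333 + (14.767)·e^(−377/421.25) = 21.333 + (14.767)·0.40862 = 27.367 °C.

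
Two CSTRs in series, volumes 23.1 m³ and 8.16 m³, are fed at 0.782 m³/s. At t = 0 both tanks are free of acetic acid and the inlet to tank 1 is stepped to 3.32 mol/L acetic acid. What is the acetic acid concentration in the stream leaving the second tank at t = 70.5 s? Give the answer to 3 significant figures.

2.85 mol/L

Each tank obeys Vᵢ dCᵢ/dt = Q(Cᵢ₋₁ − Cᵢ), so τᵢ = Vᵢ/Q.
τ₁ = 23.1/0.782 = 29.540 s; τ₂ = 8.16/0.782 = 10.435 s.
Solving the cascade with C₁(0)=C₂(0)=0 gives C₂(t) = C_in[1 − (τ₁ e^(−t/τ₁) − τ₂ e^(−t/τ₂))/(τ₁ − τ₂)].
At t = 70.5: e^(−t/τ₁) = 0.091940, e^(−t/τ₂) = 0.0011636.
C₂ = 3.32·[1 − (29.540·0.091940 − 10.435·0.0011636)/(19.105)] = 3.32·0.85848 = 2.8502 mol/L.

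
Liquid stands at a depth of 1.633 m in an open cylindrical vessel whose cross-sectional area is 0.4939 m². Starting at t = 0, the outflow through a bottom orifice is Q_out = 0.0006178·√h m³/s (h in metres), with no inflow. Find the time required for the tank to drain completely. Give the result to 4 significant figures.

With no inflow, A dh/dt = −0.0006178 √h.
This is separable: 2 d(√h)/dt = −0.0006178/A, so √h = √h₀ − (0.0006178/(2A)) t.
Set h = 0: 2√h₀ = (0.0006178/A) t_empty ⇒ t_empty = 2A√h₀/0.0006178.
t_empty = 2·0.4939·√1.633/0.0006178 = 0.987800·1.27789/0.0006178 = 2043.22 s.

2043 s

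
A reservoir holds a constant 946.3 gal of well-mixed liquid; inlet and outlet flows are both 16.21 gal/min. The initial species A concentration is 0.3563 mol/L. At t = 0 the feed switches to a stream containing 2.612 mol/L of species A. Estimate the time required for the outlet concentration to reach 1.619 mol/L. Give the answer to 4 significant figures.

Unsteady species balance (constant V, well mixed): V dC/dt = Q(C_in − C), so τ = V/Q = 58.3775 min.
C(t) = C_in + (C₀ − C_in) e^(−t/τ). Set C = 1.619 and solve for t:
e^(−t/τ) = (C − C_in)/(C₀ − C_in) = (1.619 − 2.612)/(0.3563 − 2.612) = 0.440218
t = −τ ln(…) = 58.3775 × 0.820485 = 47.8979 min.

47.90 min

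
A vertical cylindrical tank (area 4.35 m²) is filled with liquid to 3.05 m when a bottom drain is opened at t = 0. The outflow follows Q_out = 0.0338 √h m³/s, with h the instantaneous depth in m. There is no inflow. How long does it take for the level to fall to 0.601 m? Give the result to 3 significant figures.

250 s

With no inflow, A dh/dt = −0.0338 √h.
Separate and integrate: 2(√h − √h₀) = −(0.0338/A) t.
t = 2A(√h₀ − √h)/0.0338 = 2·4.35·(√3.05 − √0.601)/0.0338
  = 8.7000 × (1.7464 − 0.77524) / 0.0338 = 249.98 s.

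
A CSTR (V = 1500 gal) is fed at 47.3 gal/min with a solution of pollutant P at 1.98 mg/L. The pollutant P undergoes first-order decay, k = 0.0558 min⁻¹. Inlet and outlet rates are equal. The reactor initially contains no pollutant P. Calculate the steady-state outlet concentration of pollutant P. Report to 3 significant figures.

0.715 mg/L

Accumulation = in − out − consumed: V dC/dt = Q C_in − Q C − k V C.
At steady state: 0 = Q C_in − (Q + kV) C_ss, so C_ss = Q C_in/(Q + kV).
C_ss = 47.3·1.98/(47.3 + 0.0558·1500) = 93.654/131.00 = 0.71492 mg/L.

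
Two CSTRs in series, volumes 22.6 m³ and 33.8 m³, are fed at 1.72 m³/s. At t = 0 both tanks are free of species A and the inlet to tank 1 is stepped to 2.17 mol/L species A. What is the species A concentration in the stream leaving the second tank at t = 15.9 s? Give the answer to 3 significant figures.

0.560 mol/L

Time constants: τᵢ = Vᵢ/Q for each well-mixed tank.
τ₁ = 22.6/1.72 = 13.140 s; τ₂ = 33.8/1.72 = 19.651 s.
Tank 1: C₁ = C_in(1 − e^(−t/τ₁)). Tank 2 (τ₁ ≠ τ₂): C₂ = C_in[1 − (τ₁ e^(−t/τ₁) − τ₂ e^(−t/τ₂))/(τ₁ − τ₂)].
At t = 15.9: e^(−t/τ₁) = 0.29817, e^(−t/τ₂) = 0.44525.
C₂ = 2.17·[1 − (13.140·0.29817 − 19.651·0.44525)/(-6.5116)] = 2.17·0.25796 = 0.55976 mol/L.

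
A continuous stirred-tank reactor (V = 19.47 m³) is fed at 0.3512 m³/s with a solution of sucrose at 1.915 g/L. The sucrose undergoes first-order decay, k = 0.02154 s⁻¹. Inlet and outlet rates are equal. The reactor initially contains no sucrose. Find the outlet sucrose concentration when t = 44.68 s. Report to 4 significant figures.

V dC/dt = Q(C_in − C) − k V C.
This is linear with rate a = Q/V + k = 0.0395780 s⁻¹.
C_ss = Q C_in/(Q + kV) = 0.872777 g/L; C(t) = C_ss + (C₀ − C_ss) e^(−a t).
C(44.68) = 0.872777 + (-0.872777)·e^(−0.0395780·44.68) = 0.872777 + (-0.872777)·0.170615 = 0.723868 g/L.

0.7239 g/L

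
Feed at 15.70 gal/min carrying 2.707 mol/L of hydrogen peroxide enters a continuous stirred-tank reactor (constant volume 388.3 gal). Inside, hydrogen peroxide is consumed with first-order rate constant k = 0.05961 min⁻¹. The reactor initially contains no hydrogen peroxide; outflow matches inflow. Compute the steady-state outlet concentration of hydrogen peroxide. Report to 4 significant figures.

1.094 mol/L

Species balance: V dC/dt = Q C_in − Q C − k V C.
Steady state (dC/dt = 0): C_ss = Q C_in/(Q + kV) = C_in/(1 + kV/Q).
C_ss = 15.70·2.707/(15.70 + 0.05961·388.3) = 42.4999/38.8466 = 1.09405 mol/L.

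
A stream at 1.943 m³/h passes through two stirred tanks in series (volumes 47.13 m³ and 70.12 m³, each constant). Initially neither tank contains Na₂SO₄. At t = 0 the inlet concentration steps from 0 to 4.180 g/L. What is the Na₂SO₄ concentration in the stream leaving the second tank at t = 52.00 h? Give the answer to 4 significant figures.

Each tank obeys Vᵢ dCᵢ/dt = Q(Cᵢ₋₁ − Cᵢ), so τᵢ = Vᵢ/Q.
τ₁ = 47.13/1.943 = 24.2563 h; τ₂ = 70.12/1.943 = 36.0885 h.
Tank 1: C₁ = C_in(1 − e^(−t/τ₁)). Tank 2 (τ₁ ≠ τ₂): C₂ = C_in[1 − (τ₁ e^(−t/τ₁) − τ₂ e^(−t/τ₂))/(τ₁ − τ₂)].
At t = 52.00: e^(−t/τ₁) = 0.117212, e^(−t/τ₂) = 0.236714.
C₂ = 4.180·[1 − (24.2563·0.117212 − 36.0885·0.236714)/(-11.8322)] = 4.180·0.518303 = 2.16651 g/L.

2.167 g/L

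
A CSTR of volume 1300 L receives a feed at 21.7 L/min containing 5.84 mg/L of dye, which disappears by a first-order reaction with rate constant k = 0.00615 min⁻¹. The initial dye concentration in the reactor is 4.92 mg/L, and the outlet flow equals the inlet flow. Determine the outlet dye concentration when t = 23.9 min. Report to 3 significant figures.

Species balance: V dC/dt = Q C_in − Q C − k V C.
This is linear with rate a = Q/V + k = 0.022842 min⁻¹.
C_ss = Q C_in/(Q + kV) = 4.2677 mg/L; C(t) = C_ss + (C₀ − C_ss) e^(−a t).
C(23.9) = 4.2677 + (0.65235)·e^(−0.022842·23.9) = 4.2677 + (0.65235)·0.57930 = 4.6456 mg/L.

4.65 mg/L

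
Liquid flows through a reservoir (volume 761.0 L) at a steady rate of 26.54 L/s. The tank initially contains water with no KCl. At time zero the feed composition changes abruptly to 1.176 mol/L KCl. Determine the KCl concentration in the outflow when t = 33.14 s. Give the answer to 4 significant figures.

Unsteady species balance (constant V, well mixed): V dC/dt = Q(C_in − C).
Rewrite as dC/dt + C/τ = C_in/τ, τ = V/Q = 28.6737 s.
Integrating: C(t) = C_in + (C₀ − C_in) e^(−t/τ).
C(33.14) = 1.176 + (0 − 1.176)·e^(−33.14/28.6737) = 1.176 + (-1.17600)·0.314817 = 0.805775 mol/L.

0.8058 mol/L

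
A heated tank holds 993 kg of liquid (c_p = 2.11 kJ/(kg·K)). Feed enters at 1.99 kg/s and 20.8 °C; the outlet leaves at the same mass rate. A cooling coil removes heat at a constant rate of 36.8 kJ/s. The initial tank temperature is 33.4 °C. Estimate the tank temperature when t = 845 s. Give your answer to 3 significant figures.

16.0 °C

M c_p dT/dt = ṁ c_p (T_in − T) − Q̇.
τ = M/ṁ = 498.99 s; T_ss = T_in − Q̇/(ṁ c_p) = 20.8 − 36.8/(1.99·2.11) = 12.036 °C.
This is linear first-order; T(t) = T_ss + (T₀ − T_ss) e^(−t/τ).
T(845) = 12.036 + (21.364)·e^(−845/498.99) = 12.036 + (21.364)·0.18389 = 15.965 °C.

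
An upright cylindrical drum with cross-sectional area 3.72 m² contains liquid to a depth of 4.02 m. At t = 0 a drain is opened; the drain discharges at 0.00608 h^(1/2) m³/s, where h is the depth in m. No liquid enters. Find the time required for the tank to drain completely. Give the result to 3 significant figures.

2450 s

A dh/dt = −Q_out = −0.00608 √h.
This is separable: 2 d(√h)/dt = −0.00608/A, so √h = √h₀ − (0.00608/(2A)) t.
Tank is empty when √h = 0: t_empty = 2A√h₀/0.00608.
t_empty = 2·3.72·√4.02/0.00608 = 7.4400·2.0050/0.00608 = 2453.5 s.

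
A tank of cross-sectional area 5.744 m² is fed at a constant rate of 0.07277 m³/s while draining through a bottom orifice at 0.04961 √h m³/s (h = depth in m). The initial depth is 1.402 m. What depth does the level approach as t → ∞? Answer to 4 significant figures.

2.152 m

Level balance: A dh/dt = 0.07277 − 0.04961 √h. Setting dh/dt = 0:
Q_in = 0.04961 √h_ss ⇒ √h_ss = 0.07277/0.04961 = 1.46684.
h_ss = 1.46684² = 2.15162 m. (Since h₀ = 1.402 m < h_ss, the level will rise toward this value.)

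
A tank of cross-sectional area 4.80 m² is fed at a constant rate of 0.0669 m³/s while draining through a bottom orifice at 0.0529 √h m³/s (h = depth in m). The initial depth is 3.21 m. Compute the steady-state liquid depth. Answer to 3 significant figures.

1.60 m

Accumulation of liquid (constant cross-section A): A dh/dt = Q_in − 0.0529 √h. At steady state dh/dt = 0:
Q_in = 0.0529 √h_ss ⇒ √h_ss = 0.0669/0.0529 = 1.2647.
h_ss = 1.2647² = 1.5993 m. (Since h₀ = 3.21 m > h_ss, the level will fall toward this value.)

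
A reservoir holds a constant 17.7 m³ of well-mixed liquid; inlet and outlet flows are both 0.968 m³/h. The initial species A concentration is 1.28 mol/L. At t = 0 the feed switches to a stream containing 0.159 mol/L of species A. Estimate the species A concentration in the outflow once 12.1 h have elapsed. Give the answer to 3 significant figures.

0.737 mol/L

Mass balance on the solute (V constant): V dC/dt = Q(C_in − C).
Rewrite as dC/dt + C/τ = C_in/τ, τ = V/Q = 18.285 h.
C approaches C_in exponentially: C(t) = C_in + (C₀ − C_in) e^(−t/τ).
C(12.1) = 0.159 + (1.28 − 0.159)·e^(−12.1/18.285) = 0.159 + (1.1210)·0.51595 = 0.73738 mol/L.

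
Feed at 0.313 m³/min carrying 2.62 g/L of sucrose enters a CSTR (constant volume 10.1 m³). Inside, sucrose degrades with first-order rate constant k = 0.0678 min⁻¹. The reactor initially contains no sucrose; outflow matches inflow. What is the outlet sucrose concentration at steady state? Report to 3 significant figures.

V dC/dt = Q(C_in − C) − k V C.
Steady state (dC/dt = 0): C_ss = Q C_in/(Q + kV) = C_in/(1 + kV/Q).
C_ss = 0.313·2.62/(0.313 + 0.0678·10.1) = 0.82006/0.99778 = 0.82188 g/L.

0.822 g/L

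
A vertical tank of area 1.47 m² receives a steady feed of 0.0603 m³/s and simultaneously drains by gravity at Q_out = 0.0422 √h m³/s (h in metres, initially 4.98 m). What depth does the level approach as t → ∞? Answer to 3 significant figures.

Volume balance on the tank: A dh/dt = Q_in − 0.0422 √h. At steady state dh/dt = 0:
Q_in = 0.0422 √h_ss ⇒ √h_ss = 0.0603/0.0422 = 1.4289.
h_ss = 1.4289² = 2.0418 m. (Since h₀ = 4.98 m > h_ss, the level will fall toward this value.)

2.04 m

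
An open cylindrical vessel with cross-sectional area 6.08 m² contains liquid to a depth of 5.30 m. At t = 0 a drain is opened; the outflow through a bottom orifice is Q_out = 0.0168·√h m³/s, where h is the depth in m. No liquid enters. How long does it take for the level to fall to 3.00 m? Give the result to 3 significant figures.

413 s

A dh/dt = −Q_out = −0.0168 √h.
∫ h^(−1/2) dh = −(0.0168/A) ∫ dt, giving 2√h = 2√h₀ − (0.0168/A) t.
t = 2A(√h₀ − √h)/0.0168 = 2·6.08·(√5.30 − √3.00)/0.0168
  = 12.160 × (2.3022 − 1.7321) / 0.0168 = 412.66 s.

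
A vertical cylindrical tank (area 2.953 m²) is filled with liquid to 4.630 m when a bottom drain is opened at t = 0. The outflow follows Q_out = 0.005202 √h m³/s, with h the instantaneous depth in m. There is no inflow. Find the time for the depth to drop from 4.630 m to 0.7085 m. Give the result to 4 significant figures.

With no inflow, A dh/dt = −0.005202 √h.
Separate and integrate: 2(√h − √h₀) = −(0.005202/A) t.
t = 2A(√h₀ − √h)/0.005202 = 2·2.953·(√4.630 − √0.7085)/0.005202
  = 5.90600 × (2.15174 − 0.841724) / 0.005202 = 1487.31 s.

1487 s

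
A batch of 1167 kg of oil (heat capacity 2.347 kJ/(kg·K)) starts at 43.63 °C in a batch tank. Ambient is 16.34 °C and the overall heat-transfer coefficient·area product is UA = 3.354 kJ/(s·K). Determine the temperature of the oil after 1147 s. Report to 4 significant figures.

23.04 °C

Lumped-capacitance energy balance: M c_p dT/dt = UA(T_amb − T).
dT/dt = (T_ss − T)/τ with T_ss = T_amb = 16.3400 °C, τ = M c_p/UA = 1167·2.347/3.354 = 816.622 s.
T approaches T_ss exponentially: T(t) = T_ss + (T₀ − T_ss) e^(−t/τ).
T(1147) = 16.3400 + (27.2900)·0.245473 = 23.0390 °C.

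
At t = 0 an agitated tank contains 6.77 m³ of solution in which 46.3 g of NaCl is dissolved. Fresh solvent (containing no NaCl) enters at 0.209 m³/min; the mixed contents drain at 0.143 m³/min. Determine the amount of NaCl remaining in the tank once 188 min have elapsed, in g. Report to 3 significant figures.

Total volume: dV/dt = Q_in − Q_out = 0.066000 m³/min, so V(t) = 6.77 + 0.066000 t and V(188) = 19.178 m³.
No NaCl enters, so dm/dt = −Q_out · (m/V).
Separate: dm/m = −Q_out dt/V(t) ⇒ ln(m/m₀) = −(Q_out/(Q_in−Q_out)) ln(V/V₀).
m = m₀ (V₀/V)^(Q_out/(Q_in−Q_out)) = 46.3 × (6.77/19.178)^(2.1667) = 4.8505 g.

4.85 g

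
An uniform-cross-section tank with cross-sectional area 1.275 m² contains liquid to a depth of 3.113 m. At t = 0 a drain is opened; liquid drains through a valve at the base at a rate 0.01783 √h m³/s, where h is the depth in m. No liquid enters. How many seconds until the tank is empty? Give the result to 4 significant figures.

252.3 s

Unsteady balance on liquid volume: A dh/dt = −0.01783 √h.
Separate and integrate: 2(√h − √h₀) = −(0.01783/A) t.
Tank is empty when √h = 0: t_empty = 2A√h₀/0.01783.
t_empty = 2·1.275·√3.113/0.01783 = 2.55000·1.76437/0.01783 = 252.336 s.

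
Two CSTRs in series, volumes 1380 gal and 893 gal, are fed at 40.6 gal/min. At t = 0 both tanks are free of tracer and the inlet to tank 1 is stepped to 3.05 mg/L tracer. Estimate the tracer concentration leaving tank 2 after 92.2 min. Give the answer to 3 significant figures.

2.56 mg/L

Time constants: τᵢ = Vᵢ/Q for each well-mixed tank.
τ₁ = 1380/40.6 = 33.990 min; τ₂ = 893/40.6 = 21.995 min.
Solving the cascade with C₁(0)=C₂(0)=0 gives C₂(t) = C_in[1 − (τ₁ e^(−t/τ₁) − τ₂ e^(−t/τ₂))/(τ₁ − τ₂)].
At t = 92.2: e^(−t/τ₁) = 0.066367, e^(−t/τ₂) = 0.015118.
C₂ = 3.05·[1 − (33.990·0.066367 − 21.995·0.015118)/(11.995)] = 3.05·0.83966 = 2.5610 mg/L.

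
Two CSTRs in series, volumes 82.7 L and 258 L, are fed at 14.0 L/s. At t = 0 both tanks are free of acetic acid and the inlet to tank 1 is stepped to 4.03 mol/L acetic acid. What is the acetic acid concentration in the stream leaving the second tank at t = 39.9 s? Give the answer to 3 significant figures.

3.35 mol/L

Time constants: τᵢ = Vᵢ/Q for each well-mixed tank.
τ₁ = 82.7/14.0 = 5.9071 s; τ₂ = 258/14.0 = 18.429 s.
Solving the cascade with C₁(0)=C₂(0)=0 gives C₂(t) = C_in[1 − (τ₁ e^(−t/τ₁) − τ₂ e^(−t/τ₂))/(τ₁ − τ₂)].
At t = 39.9: e^(−t/τ₁) = 0.0011656, e^(−t/τ₂) = 0.11474.
C₂ = 4.03·[1 − (5.9071·0.0011656 − 18.429·0.11474)/(-12.521)] = 4.03·0.83168 = 3.3517 mol/L.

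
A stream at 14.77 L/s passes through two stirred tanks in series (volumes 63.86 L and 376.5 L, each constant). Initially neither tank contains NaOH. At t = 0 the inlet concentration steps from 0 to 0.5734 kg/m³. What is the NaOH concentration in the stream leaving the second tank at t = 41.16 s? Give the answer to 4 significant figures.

0.4360 kg/m³

Species balance on tank i: dCᵢ/dt = (Cᵢ₋₁ − Cᵢ)/τᵢ with τᵢ = Vᵢ/Q.
τ₁ = 63.86/14.77 = 4.32363 s; τ₂ = 376.5/14.77 = 25.4909 s.
Tank 1: C₁ = C_in(1 − e^(−t/τ₁)). Tank 2 (τ₁ ≠ τ₂): C₂ = C_in[1 − (τ₁ e^(−t/τ₁) − τ₂ e^(−t/τ₂))/(τ₁ − τ₂)].
At t = 41.16: e^(−t/τ₁) = 7.33858e-05, e^(−t/τ₂) = 0.198951.
C₂ = 0.5734·[1 − (4.32363·7.33858e-05 − 25.4909·0.198951)/(-21.1672)] = 0.5734·0.760426 = 0.436028 kg/m³.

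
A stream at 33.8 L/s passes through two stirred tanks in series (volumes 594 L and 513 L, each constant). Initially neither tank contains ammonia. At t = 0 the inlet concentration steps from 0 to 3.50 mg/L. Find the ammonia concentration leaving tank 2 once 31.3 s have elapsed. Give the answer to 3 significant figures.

Species balance on tank i: dCᵢ/dt = (Cᵢ₋₁ − Cᵢ)/τᵢ with τᵢ = Vᵢ/Q.
τ₁ = 594/33.8 = 17.574 s; τ₂ = 513/33.8 = 15.178 s.
Solving the cascade with C₁(0)=C₂(0)=0 gives C₂(t) = C_in[1 − (τ₁ e^(−t/τ₁) − τ₂ e^(−t/τ₂))/(τ₁ − τ₂)].
At t = 31.3: e^(−t/τ₁) = 0.16846, e^(−t/τ₂) = 0.12717.
C₂ = 3.50·[1 − (17.574·0.16846 − 15.178·0.12717)/(2.3964)] = 3.50·0.57000 = 1.9950 mg/L.

1.99 mg/L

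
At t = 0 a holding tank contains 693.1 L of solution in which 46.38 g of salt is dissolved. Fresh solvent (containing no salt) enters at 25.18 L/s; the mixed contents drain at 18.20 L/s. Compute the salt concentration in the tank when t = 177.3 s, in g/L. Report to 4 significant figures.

0.001662 g/L

Let m(t) be the amount of salt. Volume: V(t) = V₀ + (Q_in − Q_out) t = 693.1 + 6.98000 t; V(177.3) = 1930.65 L.
No salt enters, so dm/dt = −Q_out · (m/V).
Separate: dm/m = −Q_out dt/V(t) ⇒ ln(m/m₀) = −(Q_out/(Q_in−Q_out)) ln(V/V₀).
m = m₀ (V₀/V)^(Q_out/(Q_in−Q_out)) = 46.38 × (693.1/1930.65)^(2.60745) = 3.20815 g.
C = m/V = 3.20815/1930.65 = 0.00166169 g/L.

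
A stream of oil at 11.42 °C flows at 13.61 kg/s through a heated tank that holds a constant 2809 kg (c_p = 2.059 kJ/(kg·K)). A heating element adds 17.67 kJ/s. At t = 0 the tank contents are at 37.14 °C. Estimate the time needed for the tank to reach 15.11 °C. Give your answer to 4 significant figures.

434.3 s

Heat balance on the well-mixed liquid: M c_p dT/dt = ṁ c_p (T_in − T) + 17.67.
τ = M/ṁ = 206.392 s; T_ss = T_in + Q̇/(ṁ c_p) = 12.0506 °C.
T(t) = T_ss + (T₀ − T_ss) e^(−t/τ). Set T = 15.11:
e^(−t/τ) = (15.11 − 12.0506)/(37.14 − 12.0506) = 0.121942
t = −206.392 · ln(0.121942) = 434.294 s.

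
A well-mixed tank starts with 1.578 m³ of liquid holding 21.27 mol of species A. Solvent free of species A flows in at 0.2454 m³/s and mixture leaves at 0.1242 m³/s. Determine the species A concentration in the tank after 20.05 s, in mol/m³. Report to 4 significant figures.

Total volume: dV/dt = Q_in − Q_out = 0.121200 m³/s, so V(t) = 1.578 + 0.121200 t and V(20.05) = 4.00806 m³.
No species A enters, so dm/dt = −Q_out · (m/V).
dm/m = −Q_out dt/(V₀ + 0.121200 t); integrating gives ln(m/m₀) = −(Q_out/(Q_in−Q_out)) ln(V/V₀).
m = m₀ (V₀/V)^(Q_out/(Q_in−Q_out)) = 21.27 × (1.578/4.00806)^(1.02475) = 8.18314 mol.
C = m/V = 8.18314/4.00806 = 2.04167 mol/m³.

2.042 mol/m³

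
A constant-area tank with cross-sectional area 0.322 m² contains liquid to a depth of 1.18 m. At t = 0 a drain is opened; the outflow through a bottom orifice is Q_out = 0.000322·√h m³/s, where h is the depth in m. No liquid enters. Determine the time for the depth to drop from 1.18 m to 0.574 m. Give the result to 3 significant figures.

With no inflow, A dh/dt = −0.000322 √h.
This is separable: 2 d(√h)/dt = −0.000322/A, so √h = √h₀ − (0.000322/(2A)) t.
t = 2A(√h₀ − √h)/0.000322 = 2·0.322·(√1.18 − √0.574)/0.000322
  = 0.64400 × (1.0863 − 0.75763) / 0.000322 = 657.30 s.

657 s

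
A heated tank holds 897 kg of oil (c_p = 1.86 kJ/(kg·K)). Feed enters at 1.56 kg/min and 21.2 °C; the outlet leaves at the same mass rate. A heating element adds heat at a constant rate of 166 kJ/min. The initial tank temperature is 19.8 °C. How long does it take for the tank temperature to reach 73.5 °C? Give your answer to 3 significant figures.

1430 min

M c_p dT/dt = ṁ c_p (T_in − T) + Q̇.
τ = M/ṁ = 575.00 min; T_ss = T_in + Q̇/(ṁ c_p) = 78.410 °C.
T(t) = T_ss + (T₀ − T_ss) e^(−t/τ). Set T = 73.5:
e^(−t/τ) = (73.5 − 78.410)/(19.8 − 78.410) = 0.083771
t = −575.00 · ln(0.083771) = 1425.8 min.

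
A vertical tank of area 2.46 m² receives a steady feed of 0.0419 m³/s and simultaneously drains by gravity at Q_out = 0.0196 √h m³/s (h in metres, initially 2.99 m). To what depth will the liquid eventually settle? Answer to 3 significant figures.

4.57 m

A dh/dt = Q_in − 0.0196 √h. Steady state requires inflow = outflow:
Q_in = 0.0196 √h_ss ⇒ √h_ss = 0.0419/0.0196 = 2.1378.
h_ss = 2.1378² = 4.5700 m. (Since h₀ = 2.99 m < h_ss, the level will rise toward this value.)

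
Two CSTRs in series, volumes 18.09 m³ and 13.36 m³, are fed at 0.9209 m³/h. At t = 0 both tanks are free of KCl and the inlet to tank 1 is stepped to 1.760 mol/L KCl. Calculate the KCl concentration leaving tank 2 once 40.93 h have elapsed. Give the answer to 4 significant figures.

1.218 mol/L

Species balance on tank i: dCᵢ/dt = (Cᵢ₋₁ − Cᵢ)/τᵢ with τᵢ = Vᵢ/Q.
τ₁ = 18.09/0.9209 = 19.6438 h; τ₂ = 13.36/0.9209 = 14.5075 h.
Solving the cascade with C₁(0)=C₂(0)=0 gives C₂(t) = C_in[1 − (τ₁ e^(−t/τ₁) − τ₂ e^(−t/τ₂))/(τ₁ − τ₂)].
At t = 40.93: e^(−t/τ₁) = 0.124480, e^(−t/τ₂) = 0.0595291.
C₂ = 1.760·[1 − (19.6438·0.124480 − 14.5075·0.0595291)/(5.13628)] = 1.760·0.692063 = 1.21803 mol/L.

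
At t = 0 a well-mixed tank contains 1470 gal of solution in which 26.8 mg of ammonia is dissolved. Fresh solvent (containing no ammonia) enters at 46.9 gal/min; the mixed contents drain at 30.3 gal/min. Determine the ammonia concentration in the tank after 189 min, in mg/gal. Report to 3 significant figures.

Let m(t) be the amount of ammonia. Volume: V(t) = V₀ + (Q_in − Q_out) t = 1470 + 16.600 t; V(189) = 4607.4 gal.
Species balance (pure solvent in): dm/dt = −Q_out · m/V(t).
Separate: dm/m = −Q_out dt/V(t) ⇒ ln(m/m₀) = −(Q_out/(Q_in−Q_out)) ln(V/V₀).
m = m₀ (V₀/V)^(Q_out/(Q_in−Q_out)) = 26.8 × (1470/4607.4)^(1.8253) = 3.3307 mg.
C = m/V = 3.3307/4607.4 = 0.00072290 mg/gal.

0.000723 mg/gal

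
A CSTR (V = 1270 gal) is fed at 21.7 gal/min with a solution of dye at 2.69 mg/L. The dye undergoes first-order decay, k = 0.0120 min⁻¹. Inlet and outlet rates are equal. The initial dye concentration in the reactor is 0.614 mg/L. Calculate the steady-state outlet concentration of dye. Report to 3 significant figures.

1.58 mg/L

Accumulation = in − out − consumed: V dC/dt = Q C_in − Q C − k V C.
At steady state: 0 = Q C_in − (Q + kV) C_ss, so C_ss = Q C_in/(Q + kV).
C_ss = 21.7·2.69/(21.7 + 0.0120·1270) = 58.373/36.940 = 1.5802 mg/L.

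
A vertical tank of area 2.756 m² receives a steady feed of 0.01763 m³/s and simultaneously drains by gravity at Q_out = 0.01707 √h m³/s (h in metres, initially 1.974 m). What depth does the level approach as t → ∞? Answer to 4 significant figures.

1.067 m

A dh/dt = Q_in − 0.01707 √h. Steady state requires inflow = outflow:
Q_in = 0.01707 √h_ss ⇒ √h_ss = 0.01763/0.01707 = 1.03281.
h_ss = 1.03281² = 1.06669 m. (Since h₀ = 1.974 m > h_ss, the level will fall toward this value.)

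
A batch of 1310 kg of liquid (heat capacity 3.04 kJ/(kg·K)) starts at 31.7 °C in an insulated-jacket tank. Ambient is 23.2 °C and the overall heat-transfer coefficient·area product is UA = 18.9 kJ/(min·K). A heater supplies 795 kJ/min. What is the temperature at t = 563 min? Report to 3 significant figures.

62.9 °C

Lumped-capacitance energy balance: M c_p dT/dt = UA(T_amb − T) + Q̇.
dT/dt = (T_ss − T)/τ with T_ss = T_amb + Q̇/UA = 23.2 + 795/18.9 = 65.263 °C, τ = M c_p/UA = 1310·3.04/18.9 = 210.71 min.
T approaches T_ss exponentially: T(t) = T_ss + (T₀ − T_ss) e^(−t/τ).
T(563) = 65.263 + (-33.563)·0.069119 = 62.944 °C.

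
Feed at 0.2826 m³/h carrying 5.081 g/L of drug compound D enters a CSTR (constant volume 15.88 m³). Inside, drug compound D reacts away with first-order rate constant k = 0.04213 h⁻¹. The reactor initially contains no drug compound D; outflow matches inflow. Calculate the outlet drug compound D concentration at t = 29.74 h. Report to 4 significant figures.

Species balance: V dC/dt = Q C_in − Q C − k V C.
dC/dt = (Q/V) C_in − (Q/V + k) C; effective rate a = Q/V + k = 0.0177960 + 0.04213 = 0.0599260 h⁻¹.
C_ss = Q C_in/(Q + kV) = 1.50888 g/L; C(t) = C_ss + (C₀ − C_ss) e^(−a t).
C(29.74) = 1.50888 + (-1.50888)·e^(−0.0599260·29.74) = 1.50888 + (-1.50888)·0.168268 = 1.25499 g/L.

1.255 g/L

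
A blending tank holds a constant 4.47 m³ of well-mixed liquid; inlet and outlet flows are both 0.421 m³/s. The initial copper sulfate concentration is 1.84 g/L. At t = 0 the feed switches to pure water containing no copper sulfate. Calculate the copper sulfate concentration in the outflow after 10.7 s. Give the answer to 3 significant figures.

Unsteady species balance (constant V, well mixed): V dC/dt = Q(C_in − C).
So dC/dt = (C_in − C)/τ with τ = V/Q = 4.47/0.421 = 10.618 s.
This is linear first-order; C(t) = C_in + (C₀ − C_in) e^(−t/τ).
C(10.7) = 0 + (1.84 − 0)·e^(−10.7/10.618) = 0 + (1.8400)·0.36503 = 0.67166 g/L.

0.672 g/L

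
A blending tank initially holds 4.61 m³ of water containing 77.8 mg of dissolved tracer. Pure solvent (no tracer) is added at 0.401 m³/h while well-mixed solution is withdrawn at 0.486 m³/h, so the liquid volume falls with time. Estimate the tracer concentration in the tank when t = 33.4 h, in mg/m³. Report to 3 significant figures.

0.185 mg/m³

Let m(t) be the amount of tracer. Volume: V(t) = V₀ + (Q_in − Q_out) t = 4.61 − 0.085000 t; V(33.4) = 1.7710 m³.
Species balance (pure solvent in): dm/dt = −Q_out · m/V(t).
Separate: dm/m = −Q_out dt/V(t) ⇒ ln(m/m₀) = −(Q_out/(Q_in−Q_out)) ln(V/V₀).
m = m₀ (V₀/V)^(Q_out/(Q_in−Q_out)) = 77.8 × (4.61/1.7710)^(-5.7176) = 0.32764 mg.
C = m/V = 0.32764/1.7710 = 0.18500 mg/m³.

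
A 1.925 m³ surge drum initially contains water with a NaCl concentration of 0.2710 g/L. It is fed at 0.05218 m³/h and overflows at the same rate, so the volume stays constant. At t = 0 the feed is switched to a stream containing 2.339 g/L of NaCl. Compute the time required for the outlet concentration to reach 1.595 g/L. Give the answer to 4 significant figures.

37.71 h

Species balance: V dC/dt = Q(C_in − C) ⇒ τ = V/Q = 36.8915 h.
C(t) = C_in + (C₀ − C_in) e^(−t/τ). Set C = 1.595 and solve for t:
e^(−t/τ) = (C − C_in)/(C₀ − C_in) = (1.595 − 2.339)/(0.2710 − 2.339) = 0.359768
t = −τ ln(…) = 36.8915 × 1.02230 = 37.7141 h.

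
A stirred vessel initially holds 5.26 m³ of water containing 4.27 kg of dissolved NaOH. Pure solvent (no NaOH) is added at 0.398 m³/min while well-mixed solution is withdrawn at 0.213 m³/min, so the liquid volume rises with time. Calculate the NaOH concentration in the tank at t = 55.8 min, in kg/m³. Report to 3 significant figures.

Let m(t) be the amount of NaOH. Volume: V(t) = V₀ + (Q_in − Q_out) t = 5.26 + 0.18500 t; V(55.8) = 15.583 m³.
Species balance (pure solvent in): dm/dt = −Q_out · m/V(t).
Separate: dm/m = −Q_out dt/V(t) ⇒ ln(m/m₀) = −(Q_out/(Q_in−Q_out)) ln(V/V₀).
m = m₀ (V₀/V)^(Q_out/(Q_in−Q_out)) = 4.27 × (5.26/15.583)^(1.1514) = 1.2229 kg.
C = m/V = 1.2229/15.583 = 0.078474 kg/m³.

0.0785 kg/m³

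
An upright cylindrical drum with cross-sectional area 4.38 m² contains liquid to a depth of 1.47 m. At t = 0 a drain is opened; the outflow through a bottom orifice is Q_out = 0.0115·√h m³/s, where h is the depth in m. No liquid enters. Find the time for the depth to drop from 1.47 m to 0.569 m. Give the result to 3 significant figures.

Accumulation of liquid (constant cross-section A): A dh/dt = −0.0115 √h.
Separate and integrate: 2(√h − √h₀) = −(0.0115/A) t.
t = 2A(√h₀ − √h)/0.0115 = 2·4.38·(√1.47 − √0.569)/0.0115
  = 8.7600 × (1.2124 − 0.75432) / 0.0115 = 348.96 s.

349 s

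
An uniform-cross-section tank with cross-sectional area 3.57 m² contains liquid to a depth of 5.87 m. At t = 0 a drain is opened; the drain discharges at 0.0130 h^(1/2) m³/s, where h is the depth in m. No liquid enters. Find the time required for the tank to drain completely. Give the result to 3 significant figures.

Accumulation of liquid (constant cross-section A): A dh/dt = −0.0130 √h.
∫ h^(−1/2) dh = −(0.0130/A) ∫ dt, giving 2√h = 2√h₀ − (0.0130/A) t.
Tank is empty when √h = 0: t_empty = 2A√h₀/0.0130.
t_empty = 2·3.57·√5.87/0.0130 = 7.1400·2.4228/0.0130 = 1330.7 s.

1330 s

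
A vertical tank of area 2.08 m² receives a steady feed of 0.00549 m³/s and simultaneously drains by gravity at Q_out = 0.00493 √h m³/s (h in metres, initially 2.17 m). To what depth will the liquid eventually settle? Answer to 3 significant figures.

A dh/dt = Q_in − 0.00493 √h. Steady state requires inflow = outflow:
Q_in = 0.00493 √h_ss ⇒ √h_ss = 0.00549/0.00493 = 1.1136.
h_ss = 1.1136² = 1.2401 m. (Since h₀ = 2.17 m > h_ss, the level will fall toward this value.)

1.24 m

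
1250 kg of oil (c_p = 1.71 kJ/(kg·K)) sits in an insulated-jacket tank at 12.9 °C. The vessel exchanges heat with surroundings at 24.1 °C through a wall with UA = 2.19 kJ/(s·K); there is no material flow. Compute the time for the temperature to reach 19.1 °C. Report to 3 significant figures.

787 s

M c_p dT/dt = −UA(T − T_amb).
τ = M c_p/UA = 976.03 s; T_ss = T_amb = 24.100 °C.
T(t) = T_ss + (T₀ − T_ss)e^(−t/τ); set T = 19.1:
t = −τ ln[(T − T_ss)/(T₀ − T_ss)] = −976.03 · ln(0.44643) = 787.14 s.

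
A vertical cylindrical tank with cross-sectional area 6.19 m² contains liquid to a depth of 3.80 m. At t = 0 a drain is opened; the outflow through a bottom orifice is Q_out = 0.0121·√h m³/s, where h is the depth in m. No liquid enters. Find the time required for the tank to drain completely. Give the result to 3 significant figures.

With no inflow, A dh/dt = −0.0121 √h.
This is separable: 2 d(√h)/dt = −0.0121/A, so √h = √h₀ − (0.0121/(2A)) t.
Set h = 0: 2√h₀ = (0.0121/A) t_empty ⇒ t_empty = 2A√h₀/0.0121.
t_empty = 2·6.19·√3.80/0.0121 = 12.380·1.9494/0.0121 = 1994.5 s.

1990 s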